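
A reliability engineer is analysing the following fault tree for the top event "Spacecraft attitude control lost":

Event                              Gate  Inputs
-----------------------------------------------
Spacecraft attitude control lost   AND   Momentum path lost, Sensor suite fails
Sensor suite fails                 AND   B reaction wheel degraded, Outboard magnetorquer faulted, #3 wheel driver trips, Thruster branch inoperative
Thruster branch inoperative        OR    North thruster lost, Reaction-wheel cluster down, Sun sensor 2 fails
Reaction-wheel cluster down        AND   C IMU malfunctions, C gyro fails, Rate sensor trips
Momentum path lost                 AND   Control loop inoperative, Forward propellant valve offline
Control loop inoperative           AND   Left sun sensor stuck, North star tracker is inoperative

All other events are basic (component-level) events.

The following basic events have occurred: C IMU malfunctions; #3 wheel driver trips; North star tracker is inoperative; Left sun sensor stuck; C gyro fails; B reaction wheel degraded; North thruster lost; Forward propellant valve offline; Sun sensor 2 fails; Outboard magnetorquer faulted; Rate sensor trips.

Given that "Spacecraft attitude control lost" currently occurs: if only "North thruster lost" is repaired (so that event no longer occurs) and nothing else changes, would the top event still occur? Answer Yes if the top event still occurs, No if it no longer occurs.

Counterfactual: set "North thruster lost" to not occurred.
Control loop inoperative [AND]: Left sun sensor stuck=occurs, North star tracker is inoperative=occurs → all inputs occur → occurs.
Momentum path lost [AND]: Control loop inoperative=occurs, Forward propellant valve offline=occurs → all inputs occur → occurs.
Reaction-wheel cluster down [AND]: C IMU malfunctions=occurs, C gyro fails=occurs, Rate sensor trips=occurs → all inputs occur → occurs.
Thruster branch inoperative [OR]: North thruster lost=not, Reaction-wheel cluster down=occurs, Sun sensor 2 fails=occurs → at least one input occurs → occurs.
Sensor suite fails [AND]: B reaction wheel degraded=occurs, Outboard magnetorquer faulted=occurs, #3 wheel driver trips=occurs, Thruster branch inoperative=occurs → all inputs occur → occurs.
Spacecraft attitude control lost [AND]: Momentum path lost=occurs, Sensor suite fails=occurs → all inputs occur → occurs.

Yes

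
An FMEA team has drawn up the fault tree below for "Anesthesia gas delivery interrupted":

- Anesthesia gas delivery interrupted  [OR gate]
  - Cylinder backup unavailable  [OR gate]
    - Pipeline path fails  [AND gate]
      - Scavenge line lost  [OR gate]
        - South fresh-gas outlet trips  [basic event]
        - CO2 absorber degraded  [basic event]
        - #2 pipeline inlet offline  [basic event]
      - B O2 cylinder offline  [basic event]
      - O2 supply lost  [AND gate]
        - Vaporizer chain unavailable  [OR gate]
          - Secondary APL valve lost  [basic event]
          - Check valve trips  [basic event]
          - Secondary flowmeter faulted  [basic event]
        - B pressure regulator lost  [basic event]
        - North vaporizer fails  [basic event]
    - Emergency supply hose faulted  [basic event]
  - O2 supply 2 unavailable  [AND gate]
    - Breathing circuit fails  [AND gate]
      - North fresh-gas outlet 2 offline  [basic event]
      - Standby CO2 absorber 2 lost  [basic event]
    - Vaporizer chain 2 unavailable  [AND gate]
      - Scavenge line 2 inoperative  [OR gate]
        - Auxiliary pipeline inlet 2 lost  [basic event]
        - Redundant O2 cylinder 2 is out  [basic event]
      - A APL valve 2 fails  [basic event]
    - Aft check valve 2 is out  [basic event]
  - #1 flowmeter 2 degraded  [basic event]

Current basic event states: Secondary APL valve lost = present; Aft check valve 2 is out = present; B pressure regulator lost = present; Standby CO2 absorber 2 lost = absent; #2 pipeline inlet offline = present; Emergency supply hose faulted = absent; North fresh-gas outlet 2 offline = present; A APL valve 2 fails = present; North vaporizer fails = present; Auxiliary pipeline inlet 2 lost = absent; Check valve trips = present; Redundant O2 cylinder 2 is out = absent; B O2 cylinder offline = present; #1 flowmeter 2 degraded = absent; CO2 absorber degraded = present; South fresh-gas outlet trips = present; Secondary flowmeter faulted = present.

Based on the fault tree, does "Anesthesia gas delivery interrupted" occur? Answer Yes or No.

Scavenge line lost [OR]: South fresh-gas outlet trips=occurs, CO2 absorber degraded=occurs, #2 pipeline inlet offline=occurs → at least one input occurs → occurs.
Vaporizer chain unavailable [OR]: Secondary APL valve lost=occurs, Check valve trips=occurs, Secondary flowmeter faulted=occurs → at least one input occurs → occurs.
O2 supply lost [AND]: Vaporizer chain unavailable=occurs, B pressure regulator lost=occurs, North vaporizer fails=occurs → all inputs occur → occurs.
Pipeline path fails [AND]: Scavenge line lost=occurs, B O2 cylinder offline=occurs, O2 supply lost=occurs → all inputs occur → occurs.
Cylinder backup unavailable [OR]: Pipeline path fails=occurs, Emergency supply hose faulted=not → at least one input occurs → occurs.
Breathing circuit fails [AND]: North fresh-gas outlet 2 offline=occurs, Standby CO2 absorber 2 lost=not → not all inputs occur → does not occur.
Scavenge line 2 inoperative [OR]: Auxiliary pipeline inlet 2 lost=not, Redundant O2 cylinder 2 is out=not → no input occurs → does not occur.
Vaporizer chain 2 unavailable [AND]: Scavenge line 2 inoperative=not, A APL valve 2 fails=occurs → not all inputs occur → does not occur.
O2 supply 2 unavailable [AND]: Breathing circuit fails=not, Vaporizer chain 2 unavailable=not, Aft check valve 2 is out=occurs → not all inputs occur → does not occur.
Anesthesia gas delivery interrupted [OR]: Cylinder backup unavailable=occurs, O2 supply 2 unavailable=not, #1 flowmeter 2 degraded=not → at least one input occurs → occurs.

Yes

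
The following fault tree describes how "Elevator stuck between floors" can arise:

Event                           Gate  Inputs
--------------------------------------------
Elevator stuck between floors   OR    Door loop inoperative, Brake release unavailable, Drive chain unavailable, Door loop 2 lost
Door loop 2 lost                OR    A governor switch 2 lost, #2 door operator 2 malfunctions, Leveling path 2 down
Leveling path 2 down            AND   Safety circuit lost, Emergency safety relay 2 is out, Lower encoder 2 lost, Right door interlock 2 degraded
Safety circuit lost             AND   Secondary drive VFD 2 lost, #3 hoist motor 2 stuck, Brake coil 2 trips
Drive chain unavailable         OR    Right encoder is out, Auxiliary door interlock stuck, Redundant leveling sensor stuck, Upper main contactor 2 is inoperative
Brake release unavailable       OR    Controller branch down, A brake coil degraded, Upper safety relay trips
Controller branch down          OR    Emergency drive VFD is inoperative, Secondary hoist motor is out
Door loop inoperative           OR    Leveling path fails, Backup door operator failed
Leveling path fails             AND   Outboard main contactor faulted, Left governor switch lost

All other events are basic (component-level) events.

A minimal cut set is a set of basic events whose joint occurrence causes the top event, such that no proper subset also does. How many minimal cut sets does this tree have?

Leveling path fails [AND]: one cut set from each child combined → 1 × 1 = 1 cut set(s).
Door loop inoperative [OR]: union of children's cut sets → 2 cut set(s).
Controller branch down [OR]: union of children's cut sets → 2 cut set(s).
Brake release unavailable [OR]: union of children's cut sets → 4 cut set(s).
Drive chain unavailable [OR]: union of children's cut sets → 4 cut set(s).
Safety circuit lost [AND]: one cut set from each child combined → 1 × 1 × 1 = 1 cut set(s).
Leveling path 2 down [AND]: one cut set from each child combined → 1 × 1 × 1 × 1 = 1 cut set(s).
Door loop 2 lost [OR]: union of children's cut sets → 3 cut set(s).
Elevator stuck between floors [OR]: union of children's cut sets → 13 cut set(s).

13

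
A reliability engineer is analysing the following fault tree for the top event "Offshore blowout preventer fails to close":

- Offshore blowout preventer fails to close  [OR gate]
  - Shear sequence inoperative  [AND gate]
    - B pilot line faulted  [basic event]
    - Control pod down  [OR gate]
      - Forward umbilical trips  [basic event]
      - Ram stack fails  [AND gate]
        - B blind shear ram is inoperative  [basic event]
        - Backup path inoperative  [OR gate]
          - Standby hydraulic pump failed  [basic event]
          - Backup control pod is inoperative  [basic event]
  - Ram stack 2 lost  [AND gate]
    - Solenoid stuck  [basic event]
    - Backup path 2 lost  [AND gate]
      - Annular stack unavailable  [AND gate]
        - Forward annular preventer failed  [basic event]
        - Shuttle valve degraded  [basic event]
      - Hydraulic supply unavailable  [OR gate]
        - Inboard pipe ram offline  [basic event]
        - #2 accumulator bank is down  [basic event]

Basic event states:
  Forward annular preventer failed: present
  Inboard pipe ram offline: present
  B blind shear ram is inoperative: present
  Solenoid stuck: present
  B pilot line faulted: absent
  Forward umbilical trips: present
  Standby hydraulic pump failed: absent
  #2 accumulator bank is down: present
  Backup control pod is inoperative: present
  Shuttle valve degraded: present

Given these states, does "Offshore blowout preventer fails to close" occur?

Yes

Backup path inoperative [OR]: Standby hydraulic pump failed=not, Backup control pod is inoperative=occurs → at least one input occurs → occurs.
Ram stack fails [AND]: B blind shear ram is inoperative=occurs, Backup path inoperative=occurs → all inputs occur → occurs.
Control pod down [OR]: Forward umbilical trips=occurs, Ram stack fails=occurs → at least one input occurs → occurs.
Shear sequence inoperative [AND]: B pilot line faulted=not, Control pod down=occurs → not all inputs occur → does not occur.
Annular stack unavailable [AND]: Forward annular preventer failed=occurs, Shuttle valve degraded=occurs → all inputs occur → occurs.
Hydraulic supply unavailable [OR]: Inboard pipe ram offline=occurs, #2 accumulator bank is down=occurs → at least one input occurs → occurs.
Backup path 2 lost [AND]: Annular stack unavailable=occurs, Hydraulic supply unavailable=occurs → all inputs occur → occurs.
Ram stack 2 lost [AND]: Solenoid stuck=occurs, Backup path 2 lost=occurs → all inputs occur → occurs.
Offshore blowout preventer fails to close [OR]: Shear sequence inoperative=not, Ram stack 2 lost=occurs → at least one input occurs → occurs.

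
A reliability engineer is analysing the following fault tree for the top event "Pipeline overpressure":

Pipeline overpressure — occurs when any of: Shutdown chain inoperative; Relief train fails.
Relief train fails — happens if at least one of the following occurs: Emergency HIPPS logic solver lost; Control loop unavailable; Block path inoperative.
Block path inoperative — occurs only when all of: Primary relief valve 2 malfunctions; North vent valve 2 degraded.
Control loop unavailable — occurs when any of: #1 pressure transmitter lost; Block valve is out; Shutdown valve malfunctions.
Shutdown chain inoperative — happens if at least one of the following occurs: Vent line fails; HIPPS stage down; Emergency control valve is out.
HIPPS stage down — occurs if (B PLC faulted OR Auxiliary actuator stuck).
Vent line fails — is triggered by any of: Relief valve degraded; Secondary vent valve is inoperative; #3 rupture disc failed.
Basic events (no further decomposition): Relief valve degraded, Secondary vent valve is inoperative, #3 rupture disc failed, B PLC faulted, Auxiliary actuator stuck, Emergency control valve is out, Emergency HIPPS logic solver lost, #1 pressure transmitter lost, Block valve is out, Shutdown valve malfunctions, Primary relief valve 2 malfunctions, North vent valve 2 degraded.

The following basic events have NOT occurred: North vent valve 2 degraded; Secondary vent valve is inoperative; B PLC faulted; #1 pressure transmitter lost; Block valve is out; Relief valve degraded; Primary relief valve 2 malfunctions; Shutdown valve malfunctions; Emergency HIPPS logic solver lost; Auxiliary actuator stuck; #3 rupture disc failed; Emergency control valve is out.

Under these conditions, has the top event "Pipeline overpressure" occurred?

Vent line fails [OR]: Relief valve degraded=not, Secondary vent valve is inoperative=not, #3 rupture disc failed=not → no input occurs → does not occur.
HIPPS stage down [OR]: B PLC faulted=not, Auxiliary actuator stuck=not → no input occurs → does not occur.
Shutdown chain inoperative [OR]: Vent line fails=not, HIPPS stage down=not, Emergency control valve is out=not → no input occurs → does not occur.
Control loop unavailable [OR]: #1 pressure transmitter lost=not, Block valve is out=not, Shutdown valve malfunctions=not → no input occurs → does not occur.
Block path inoperative [AND]: Primary relief valve 2 malfunctions=not, North vent valve 2 degraded=not → not all inputs occur → does not occur.
Relief train fails [OR]: Emergency HIPPS logic solver lost=not, Control loop unavailable=not, Block path inoperative=not → no input occurs → does not occur.
Pipeline overpressure [OR]: Shutdown chain inoperative=not, Relief train fails=not → no input occurs → does not occur.

No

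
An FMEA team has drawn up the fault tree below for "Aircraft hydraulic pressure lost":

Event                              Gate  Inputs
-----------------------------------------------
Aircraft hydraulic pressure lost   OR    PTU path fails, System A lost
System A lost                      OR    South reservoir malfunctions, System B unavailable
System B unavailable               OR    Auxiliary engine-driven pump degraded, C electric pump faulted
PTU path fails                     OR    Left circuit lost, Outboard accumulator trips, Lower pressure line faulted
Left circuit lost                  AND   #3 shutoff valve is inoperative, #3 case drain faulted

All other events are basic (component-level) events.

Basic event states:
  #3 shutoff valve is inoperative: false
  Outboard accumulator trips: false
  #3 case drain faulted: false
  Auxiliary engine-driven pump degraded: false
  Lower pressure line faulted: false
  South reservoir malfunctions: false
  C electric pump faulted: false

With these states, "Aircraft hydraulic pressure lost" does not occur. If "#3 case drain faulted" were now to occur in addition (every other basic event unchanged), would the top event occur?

Counterfactual: set "#3 case drain faulted" to occurred.
Left circuit lost [AND]: #3 shutoff valve is inoperative=not, #3 case drain faulted=occurs → not all inputs occur → does not occur.
PTU path fails [OR]: Left circuit lost=not, Outboard accumulator trips=not, Lower pressure line faulted=not → no input occurs → does not occur.
System B unavailable [OR]: Auxiliary engine-driven pump degraded=not, C electric pump faulted=not → no input occurs → does not occur.
System A lost [OR]: South reservoir malfunctions=not, System B unavailable=not → no input occurs → does not occur.
Aircraft hydraulic pressure lost [OR]: PTU path fails=not, System A lost=not → no input occurs → does not occur.

No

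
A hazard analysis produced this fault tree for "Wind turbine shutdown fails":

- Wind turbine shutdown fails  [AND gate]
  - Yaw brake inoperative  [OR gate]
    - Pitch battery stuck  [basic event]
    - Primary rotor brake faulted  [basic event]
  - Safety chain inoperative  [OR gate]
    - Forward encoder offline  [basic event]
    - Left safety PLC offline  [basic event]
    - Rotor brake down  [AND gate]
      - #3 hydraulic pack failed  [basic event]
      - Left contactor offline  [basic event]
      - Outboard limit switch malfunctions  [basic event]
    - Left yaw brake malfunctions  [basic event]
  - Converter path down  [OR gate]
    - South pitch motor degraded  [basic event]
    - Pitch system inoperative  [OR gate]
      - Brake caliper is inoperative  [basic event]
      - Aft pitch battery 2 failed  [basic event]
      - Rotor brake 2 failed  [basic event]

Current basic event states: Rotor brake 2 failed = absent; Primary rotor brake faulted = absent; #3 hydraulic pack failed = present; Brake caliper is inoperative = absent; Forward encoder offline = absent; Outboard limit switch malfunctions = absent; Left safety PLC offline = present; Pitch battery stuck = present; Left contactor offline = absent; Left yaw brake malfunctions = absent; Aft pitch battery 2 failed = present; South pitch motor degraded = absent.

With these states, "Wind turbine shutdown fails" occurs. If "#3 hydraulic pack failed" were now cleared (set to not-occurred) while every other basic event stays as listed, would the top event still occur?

Yes

Counterfactual: set "#3 hydraulic pack failed" to not occurred.
Yaw brake inoperative [OR]: Pitch battery stuck=occurs, Primary rotor brake faulted=not → at least one input occurs → occurs.
Rotor brake down [AND]: #3 hydraulic pack failed=not, Left contactor offline=not, Outboard limit switch malfunctions=not → not all inputs occur → does not occur.
Safety chain inoperative [OR]: Forward encoder offline=not, Left safety PLC offline=occurs, Rotor brake down=not, Left yaw brake malfunctions=not → at least one input occurs → occurs.
Pitch system inoperative [OR]: Brake caliper is inoperative=not, Aft pitch battery 2 failed=occurs, Rotor brake 2 failed=not → at least one input occurs → occurs.
Converter path down [OR]: South pitch motor degraded=not, Pitch system inoperative=occurs → at least one input occurs → occurs.
Wind turbine shutdown fails [AND]: Yaw brake inoperative=occurs, Safety chain inoperative=occurs, Converter path down=occurs → all inputs occur → occurs.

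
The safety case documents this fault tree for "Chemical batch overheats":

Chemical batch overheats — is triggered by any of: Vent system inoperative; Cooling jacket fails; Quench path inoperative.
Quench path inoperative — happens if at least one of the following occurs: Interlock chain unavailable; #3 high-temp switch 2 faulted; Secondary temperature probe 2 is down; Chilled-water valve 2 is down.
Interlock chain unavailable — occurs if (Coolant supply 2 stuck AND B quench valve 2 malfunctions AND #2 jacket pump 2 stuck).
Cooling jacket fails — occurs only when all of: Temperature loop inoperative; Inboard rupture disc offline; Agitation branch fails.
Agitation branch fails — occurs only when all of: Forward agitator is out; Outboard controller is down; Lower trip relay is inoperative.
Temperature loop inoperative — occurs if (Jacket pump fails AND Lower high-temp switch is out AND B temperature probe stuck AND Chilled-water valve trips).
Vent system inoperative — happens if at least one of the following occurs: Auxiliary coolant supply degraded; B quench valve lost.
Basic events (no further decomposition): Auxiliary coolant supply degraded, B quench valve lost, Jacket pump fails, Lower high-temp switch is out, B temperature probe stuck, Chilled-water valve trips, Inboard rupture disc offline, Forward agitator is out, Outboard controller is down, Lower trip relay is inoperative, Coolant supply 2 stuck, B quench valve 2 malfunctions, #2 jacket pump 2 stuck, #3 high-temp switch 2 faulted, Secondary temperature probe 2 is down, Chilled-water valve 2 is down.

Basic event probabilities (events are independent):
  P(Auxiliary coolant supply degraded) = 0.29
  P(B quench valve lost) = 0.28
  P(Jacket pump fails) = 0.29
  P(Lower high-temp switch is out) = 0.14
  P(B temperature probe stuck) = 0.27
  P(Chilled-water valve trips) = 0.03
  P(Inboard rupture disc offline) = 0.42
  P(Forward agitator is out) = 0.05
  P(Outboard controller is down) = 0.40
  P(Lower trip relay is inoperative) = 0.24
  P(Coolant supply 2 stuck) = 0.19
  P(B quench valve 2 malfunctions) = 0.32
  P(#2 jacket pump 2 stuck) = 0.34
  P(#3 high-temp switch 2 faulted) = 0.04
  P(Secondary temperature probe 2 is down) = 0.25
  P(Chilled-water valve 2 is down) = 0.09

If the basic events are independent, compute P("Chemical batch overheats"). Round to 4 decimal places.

P(Vent system inoperative) [OR] = 1 − (1−0.29) × (1−0.28) = 0.488800
P(Temperature loop inoperative) [AND] = 0.29 × 0.14 × 0.27 × 0.03 = 0.000329
P(Agitation branch fails) [AND] = 0.05 × 0.40 × 0.24 = 0.004800
P(Cooling jacket fails) [AND] = 0.000329 × 0.42 × 0.004800 = 0.000001
P(Interlock chain unavailable) [AND] = 0.19 × 0.32 × 0.34 = 0.020672
P(Quench path inoperative) [OR] = 1 − (1−0.020672) × (1−0.04) × (1−0.25) × (1−0.09) = 0.358344
P(Chemical batch overheats) [OR] = 1 − (1−0.488800) × (1−0.000001) × (1−0.358344) = 0.671986
Rounded to 4 decimal places: P(Chemical batch overheats) ≈ 0.6720.

0.6720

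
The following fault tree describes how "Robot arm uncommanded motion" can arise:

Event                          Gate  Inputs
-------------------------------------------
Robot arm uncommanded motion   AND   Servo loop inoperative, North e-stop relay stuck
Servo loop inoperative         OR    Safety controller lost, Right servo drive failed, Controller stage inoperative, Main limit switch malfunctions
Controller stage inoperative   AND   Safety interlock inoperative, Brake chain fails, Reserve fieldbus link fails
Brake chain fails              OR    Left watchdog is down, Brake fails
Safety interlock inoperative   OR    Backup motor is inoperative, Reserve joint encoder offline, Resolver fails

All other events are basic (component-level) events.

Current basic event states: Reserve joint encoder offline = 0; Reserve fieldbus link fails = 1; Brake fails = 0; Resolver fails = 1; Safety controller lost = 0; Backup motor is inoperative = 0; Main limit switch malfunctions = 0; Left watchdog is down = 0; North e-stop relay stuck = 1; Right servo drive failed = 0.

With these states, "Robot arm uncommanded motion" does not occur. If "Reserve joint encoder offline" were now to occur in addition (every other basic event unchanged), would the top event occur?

No

Counterfactual: set "Reserve joint encoder offline" to occurred.
Safety interlock inoperative [OR]: Backup motor is inoperative=not, Reserve joint encoder offline=occurs, Resolver fails=occurs → at least one input occurs → occurs.
Brake chain fails [OR]: Left watchdog is down=not, Brake fails=not → no input occurs → does not occur.
Controller stage inoperative [AND]: Safety interlock inoperative=occurs, Brake chain fails=not, Reserve fieldbus link fails=occurs → not all inputs occur → does not occur.
Servo loop inoperative [OR]: Safety controller lost=not, Right servo drive failed=not, Controller stage inoperative=not, Main limit switch malfunctions=not → no input occurs → does not occur.
Robot arm uncommanded motion [AND]: Servo loop inoperative=not, North e-stop relay stuck=occurs → not all inputs occur → does not occur.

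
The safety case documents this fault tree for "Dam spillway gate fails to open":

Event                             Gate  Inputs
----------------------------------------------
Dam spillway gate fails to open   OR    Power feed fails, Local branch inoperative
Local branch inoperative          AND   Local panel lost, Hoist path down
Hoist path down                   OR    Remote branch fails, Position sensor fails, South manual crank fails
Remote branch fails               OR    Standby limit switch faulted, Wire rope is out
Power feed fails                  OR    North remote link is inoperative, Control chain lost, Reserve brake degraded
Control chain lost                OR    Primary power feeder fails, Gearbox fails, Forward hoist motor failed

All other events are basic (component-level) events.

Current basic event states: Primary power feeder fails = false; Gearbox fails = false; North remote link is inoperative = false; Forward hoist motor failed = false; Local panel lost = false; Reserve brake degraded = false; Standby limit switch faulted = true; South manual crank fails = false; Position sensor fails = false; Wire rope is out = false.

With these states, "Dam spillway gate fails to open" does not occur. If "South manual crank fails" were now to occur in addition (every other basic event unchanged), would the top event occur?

Counterfactual: set "South manual crank fails" to occurred.
Control chain lost [OR]: Primary power feeder fails=not, Gearbox fails=not, Forward hoist motor failed=not → no input occurs → does not occur.
Power feed fails [OR]: North remote link is inoperative=not, Control chain lost=not, Reserve brake degraded=not → no input occurs → does not occur.
Remote branch fails [OR]: Standby limit switch faulted=occurs, Wire rope is out=not → at least one input occurs → occurs.
Hoist path down [OR]: Remote branch fails=occurs, Position sensor fails=not, South manual crank fails=occurs → at least one input occurs → occurs.
Local branch inoperative [AND]: Local panel lost=not, Hoist path down=occurs → not all inputs occur → does not occur.
Dam spillway gate fails to open [OR]: Power feed fails=not, Local branch inoperative=not → no input occurs → does not occur.

No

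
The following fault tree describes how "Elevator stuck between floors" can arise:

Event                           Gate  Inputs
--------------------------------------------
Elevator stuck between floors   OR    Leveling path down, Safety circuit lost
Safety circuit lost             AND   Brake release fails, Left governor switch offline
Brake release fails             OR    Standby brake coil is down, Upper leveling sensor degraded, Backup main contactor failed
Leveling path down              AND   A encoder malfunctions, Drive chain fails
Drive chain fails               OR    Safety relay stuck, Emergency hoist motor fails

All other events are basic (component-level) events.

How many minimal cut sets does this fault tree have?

Drive chain fails [OR]: union of children's cut sets → 2 cut set(s).
Leveling path down [AND]: one cut set from each child combined → 1 × 2 = 2 cut set(s).
Brake release fails [OR]: union of children's cut sets → 3 cut set(s).
Safety circuit lost [AND]: one cut set from each child combined → 3 × 1 = 3 cut set(s).
Elevator stuck between floors [OR]: union of children's cut sets → 5 cut set(s).
Minimal cut sets: {A encoder malfunctions, Safety relay stuck}; {A encoder malfunctions, Emergency hoist motor fails}; {Left governor switch offline, Standby brake coil is down}; {Left governor switch offline, Upper leveling sensor degraded}; {Backup main contactor failed, Left governor switch offline}.

5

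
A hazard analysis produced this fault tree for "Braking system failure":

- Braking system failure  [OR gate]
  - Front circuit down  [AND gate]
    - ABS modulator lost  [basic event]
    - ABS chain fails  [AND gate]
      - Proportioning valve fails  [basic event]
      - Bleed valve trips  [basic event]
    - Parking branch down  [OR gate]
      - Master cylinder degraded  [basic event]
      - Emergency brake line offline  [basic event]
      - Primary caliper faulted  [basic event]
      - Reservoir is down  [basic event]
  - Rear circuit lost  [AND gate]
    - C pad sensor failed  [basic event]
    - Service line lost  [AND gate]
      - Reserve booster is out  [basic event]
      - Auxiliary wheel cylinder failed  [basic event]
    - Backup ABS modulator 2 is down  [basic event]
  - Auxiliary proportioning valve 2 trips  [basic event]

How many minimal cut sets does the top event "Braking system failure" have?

6

ABS chain fails [AND]: one cut set from each child combined → 1 × 1 = 1 cut set(s).
Parking branch down [OR]: union of children's cut sets → 4 cut set(s).
Front circuit down [AND]: one cut set from each child combined → 1 × 1 × 4 = 4 cut set(s).
Service line lost [AND]: one cut set from each child combined → 1 × 1 = 1 cut set(s).
Rear circuit lost [AND]: one cut set from each child combined → 1 × 1 × 1 = 1 cut set(s).
Braking system failure [OR]: union of children's cut sets → 6 cut set(s).
Minimal cut sets: {ABS modulator lost, Bleed valve trips, Master cylinder degraded, Proportioning valve fails}; {ABS modulator lost, Bleed valve trips, Emergency brake line offline, Proportioning valve fails}; {ABS modulator lost, Bleed valve trips, Primary caliper faulted, Proportioning valve fails}; {ABS modulator lost, Bleed valve trips, Proportioning valve fails, Reservoir is down}; {Auxiliary wheel cylinder failed, Backup ABS modulator 2 is down, C pad sensor failed, Reserve booster is out}; {Auxiliary proportioning valve 2 trips}.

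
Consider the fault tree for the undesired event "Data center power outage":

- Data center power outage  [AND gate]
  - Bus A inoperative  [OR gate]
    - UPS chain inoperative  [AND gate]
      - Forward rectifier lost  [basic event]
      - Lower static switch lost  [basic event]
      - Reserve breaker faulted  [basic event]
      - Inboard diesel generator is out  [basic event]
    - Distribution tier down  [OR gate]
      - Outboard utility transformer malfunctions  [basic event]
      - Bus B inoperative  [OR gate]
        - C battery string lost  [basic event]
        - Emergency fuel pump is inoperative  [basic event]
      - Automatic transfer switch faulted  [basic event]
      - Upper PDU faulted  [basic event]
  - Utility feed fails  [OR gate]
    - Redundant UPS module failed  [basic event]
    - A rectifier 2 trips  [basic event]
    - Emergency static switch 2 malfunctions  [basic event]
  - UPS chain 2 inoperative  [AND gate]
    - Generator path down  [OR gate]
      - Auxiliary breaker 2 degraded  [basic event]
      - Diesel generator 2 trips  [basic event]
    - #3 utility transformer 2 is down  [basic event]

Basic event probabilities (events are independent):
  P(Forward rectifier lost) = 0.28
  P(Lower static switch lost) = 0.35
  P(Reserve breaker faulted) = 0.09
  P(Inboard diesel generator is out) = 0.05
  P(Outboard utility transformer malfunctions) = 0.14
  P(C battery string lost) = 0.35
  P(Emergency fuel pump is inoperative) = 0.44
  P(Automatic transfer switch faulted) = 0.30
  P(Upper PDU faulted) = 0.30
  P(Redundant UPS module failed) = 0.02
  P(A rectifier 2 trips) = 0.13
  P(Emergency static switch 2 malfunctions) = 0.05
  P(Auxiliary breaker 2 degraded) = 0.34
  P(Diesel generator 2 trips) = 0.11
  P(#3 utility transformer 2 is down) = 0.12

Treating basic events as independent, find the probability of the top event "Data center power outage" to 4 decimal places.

P(UPS chain inoperative) [AND] = 0.28 × 0.35 × 0.09 × 0.05 = 0.000441
P(Bus B inoperative) [OR] = 1 − (1−0.35) × (1−0.44) = 0.636000
P(Distribution tier down) [OR] = 1 − (1−0.14) × (1−0.636000) × (1−0.30) × (1−0.30) = 0.846610
P(Bus A inoperative) [OR] = 1 − (1−0.000441) × (1−0.846610) = 0.846678
P(Utility feed fails) [OR] = 1 − (1−0.02) × (1−0.13) × (1−0.05) = 0.190030
P(Generator path down) [OR] = 1 − (1−0.34) × (1−0.11) = 0.412600
P(UPS chain 2 inoperative) [AND] = 0.412600 × 0.12 = 0.049512
P(Data center power outage) [AND] = 0.846678 × 0.190030 × 0.049512 = 0.007966
Rounded to 4 decimal places: P(Data center power outage) ≈ 0.0080.

0.0080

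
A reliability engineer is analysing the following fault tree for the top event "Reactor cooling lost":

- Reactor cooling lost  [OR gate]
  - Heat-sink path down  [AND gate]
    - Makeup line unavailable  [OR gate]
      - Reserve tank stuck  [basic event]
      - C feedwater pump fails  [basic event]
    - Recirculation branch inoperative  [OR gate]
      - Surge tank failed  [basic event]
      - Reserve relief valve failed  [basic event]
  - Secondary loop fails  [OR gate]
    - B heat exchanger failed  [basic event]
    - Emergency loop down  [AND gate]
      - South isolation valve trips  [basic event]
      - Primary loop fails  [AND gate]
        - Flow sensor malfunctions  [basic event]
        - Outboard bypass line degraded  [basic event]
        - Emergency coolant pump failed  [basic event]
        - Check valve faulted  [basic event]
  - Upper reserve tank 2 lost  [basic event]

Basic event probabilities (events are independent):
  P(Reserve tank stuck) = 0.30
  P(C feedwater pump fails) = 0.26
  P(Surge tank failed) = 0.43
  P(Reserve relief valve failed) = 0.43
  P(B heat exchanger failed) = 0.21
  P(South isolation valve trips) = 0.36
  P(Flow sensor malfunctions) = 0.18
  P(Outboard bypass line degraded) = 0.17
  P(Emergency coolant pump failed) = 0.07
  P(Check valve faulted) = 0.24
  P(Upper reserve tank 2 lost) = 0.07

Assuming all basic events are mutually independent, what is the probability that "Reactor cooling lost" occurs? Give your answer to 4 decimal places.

0.5045

P(Makeup line unavailable) [OR] = 1 − (1−0.30) × (1−0.26) = 0.482000
P(Recirculation branch inoperative) [OR] = 1 − (1−0.43) × (1−0.43) = 0.675100
P(Heat-sink path down) [AND] = 0.482000 × 0.675100 = 0.325398
P(Primary loop fails) [AND] = 0.18 × 0.17 × 0.07 × 0.24 = 0.000514
P(Emergency loop down) [AND] = 0.36 × 0.000514 = 0.000185
P(Secondary loop fails) [OR] = 1 − (1−0.21) × (1−0.000185) = 0.210146
P(Reactor cooling lost) [OR] = 1 − (1−0.325398) × (1−0.210146) × (1−0.07) = 0.504462
Rounded to 4 decimal places: P(Reactor cooling lost) ≈ 0.5045.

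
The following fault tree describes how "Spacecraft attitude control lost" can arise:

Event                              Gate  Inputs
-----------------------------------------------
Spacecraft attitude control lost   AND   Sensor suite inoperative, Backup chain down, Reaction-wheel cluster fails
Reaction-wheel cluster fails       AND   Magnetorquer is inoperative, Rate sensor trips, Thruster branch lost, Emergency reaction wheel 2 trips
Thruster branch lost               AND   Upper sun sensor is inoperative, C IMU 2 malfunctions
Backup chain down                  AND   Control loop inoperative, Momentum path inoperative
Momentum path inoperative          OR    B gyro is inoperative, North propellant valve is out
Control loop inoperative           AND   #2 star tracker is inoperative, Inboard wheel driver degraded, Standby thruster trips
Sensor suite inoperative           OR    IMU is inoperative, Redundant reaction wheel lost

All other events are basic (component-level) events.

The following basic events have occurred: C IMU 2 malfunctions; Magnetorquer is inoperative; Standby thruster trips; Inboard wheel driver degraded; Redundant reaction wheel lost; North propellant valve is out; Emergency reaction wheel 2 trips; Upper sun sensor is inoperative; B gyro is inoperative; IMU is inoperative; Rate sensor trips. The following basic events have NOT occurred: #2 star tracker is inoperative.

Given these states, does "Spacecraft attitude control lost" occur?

Sensor suite inoperative [OR]: IMU is inoperative=occurs, Redundant reaction wheel lost=occurs → at least one input occurs → occurs.
Control loop inoperative [AND]: #2 star tracker is inoperative=not, Inboard wheel driver degraded=occurs, Standby thruster trips=occurs → not all inputs occur → does not occur.
Momentum path inoperative [OR]: B gyro is inoperative=occurs, North propellant valve is out=occurs → at least one input occurs → occurs.
Backup chain down [AND]: Control loop inoperative=not, Momentum path inoperative=occurs → not all inputs occur → does not occur.
Thruster branch lost [AND]: Upper sun sensor is inoperative=occurs, C IMU 2 malfunctions=occurs → all inputs occur → occurs.
Reaction-wheel cluster fails [AND]: Magnetorquer is inoperative=occurs, Rate sensor trips=occurs, Thruster branch lost=occurs, Emergency reaction wheel 2 trips=occurs → all inputs occur → occurs.
Spacecraft attitude control lost [AND]: Sensor suite inoperative=occurs, Backup chain down=not, Reaction-wheel cluster fails=occurs → not all inputs occur → does not occur.

No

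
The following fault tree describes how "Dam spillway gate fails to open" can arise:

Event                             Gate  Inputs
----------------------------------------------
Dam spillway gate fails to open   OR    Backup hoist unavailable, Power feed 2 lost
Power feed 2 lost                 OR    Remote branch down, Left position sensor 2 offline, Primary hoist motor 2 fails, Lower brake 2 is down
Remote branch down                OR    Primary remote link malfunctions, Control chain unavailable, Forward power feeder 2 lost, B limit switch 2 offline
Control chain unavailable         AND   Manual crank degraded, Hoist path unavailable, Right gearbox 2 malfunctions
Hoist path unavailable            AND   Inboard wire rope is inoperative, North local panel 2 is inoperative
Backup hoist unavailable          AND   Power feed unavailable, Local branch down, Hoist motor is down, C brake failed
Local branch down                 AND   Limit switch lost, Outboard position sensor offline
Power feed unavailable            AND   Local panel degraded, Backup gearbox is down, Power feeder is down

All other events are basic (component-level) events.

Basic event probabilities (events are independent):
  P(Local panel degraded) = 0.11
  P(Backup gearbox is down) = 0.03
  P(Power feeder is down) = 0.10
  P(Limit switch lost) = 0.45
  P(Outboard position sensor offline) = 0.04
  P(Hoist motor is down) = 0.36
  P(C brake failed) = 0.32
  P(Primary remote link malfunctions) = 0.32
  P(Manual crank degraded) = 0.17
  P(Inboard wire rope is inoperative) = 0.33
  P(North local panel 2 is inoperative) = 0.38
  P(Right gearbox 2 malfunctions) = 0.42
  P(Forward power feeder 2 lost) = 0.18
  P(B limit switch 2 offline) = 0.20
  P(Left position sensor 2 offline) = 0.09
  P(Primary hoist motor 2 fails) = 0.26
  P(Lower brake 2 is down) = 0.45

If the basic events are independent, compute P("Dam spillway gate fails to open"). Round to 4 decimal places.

P(Power feed unavailable) [AND] = 0.11 × 0.03 × 0.10 = 0.000330
P(Local branch down) [AND] = 0.45 × 0.04 = 0.018000
P(Backup hoist unavailable) [AND] = 0.000330 × 0.018000 × 0.36 × 0.32 = 0.000001
P(Hoist path unavailable) [AND] = 0.33 × 0.38 = 0.125400
P(Control chain unavailable) [AND] = 0.17 × 0.125400 × 0.42 = 0.008954
P(Remote branch down) [OR] = 1 − (1−0.32) × (1−0.008954) × (1−0.18) × (1−0.20) = 0.557914
P(Power feed 2 lost) [OR] = 1 − (1−0.557914) × (1−0.09) × (1−0.26) × (1−0.45) = 0.836265
P(Dam spillway gate fails to open) [OR] = 1 − (1−0.000001) × (1−0.836265) = 0.836265
Rounded to 4 decimal places: P(Dam spillway gate fails to open) ≈ 0.8363.

0.8363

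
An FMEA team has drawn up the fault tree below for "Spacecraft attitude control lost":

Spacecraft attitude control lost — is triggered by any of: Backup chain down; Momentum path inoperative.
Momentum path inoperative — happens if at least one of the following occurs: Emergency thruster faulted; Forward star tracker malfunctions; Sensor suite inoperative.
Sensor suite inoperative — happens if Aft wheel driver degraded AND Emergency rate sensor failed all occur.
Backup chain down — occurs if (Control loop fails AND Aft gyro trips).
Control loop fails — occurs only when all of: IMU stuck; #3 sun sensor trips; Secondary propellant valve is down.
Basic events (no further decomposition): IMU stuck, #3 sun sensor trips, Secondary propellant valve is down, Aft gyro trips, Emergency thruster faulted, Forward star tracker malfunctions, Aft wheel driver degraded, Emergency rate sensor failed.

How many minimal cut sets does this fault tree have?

Control loop fails [AND]: one cut set from each child combined → 1 × 1 × 1 = 1 cut set(s).
Backup chain down [AND]: one cut set from each child combined → 1 × 1 = 1 cut set(s).
Sensor suite inoperative [AND]: one cut set from each child combined → 1 × 1 = 1 cut set(s).
Momentum path inoperative [OR]: union of children's cut sets → 3 cut set(s).
Spacecraft attitude control lost [OR]: union of children's cut sets → 4 cut set(s).
Minimal cut sets: {#3 sun sensor trips, Aft gyro trips, IMU stuck, Secondary propellant valve is down}; {Emergency thruster faulted}; {Forward star tracker malfunctions}; {Aft wheel driver degraded, Emergency rate sensor failed}.

4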